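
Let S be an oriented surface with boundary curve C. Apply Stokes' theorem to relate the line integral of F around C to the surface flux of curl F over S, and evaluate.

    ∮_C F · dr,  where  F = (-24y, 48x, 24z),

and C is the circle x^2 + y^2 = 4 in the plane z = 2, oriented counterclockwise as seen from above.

Let S be the flat disk x^2 + y^2 ≤ 4 in the plane z = 2, with upward unit normal n̂ = ẑ. By Stokes' theorem,

    ∮_C F · dr = ∬_S (∇ × F) · n̂ dS = ∬_D (curl F)_z dA,

where D is the disk x^2 + y^2 ≤ 4.

Compute the curl of F = (-24y, 48x, 24z):
    (∇ × F)_x = ∂F_z/∂y - ∂F_y/∂z = 0,
    (∇ × F)_y = ∂F_x/∂z - ∂F_z/∂x = 0,
    (∇ × F)_z = ∂F_y/∂x - ∂F_x/∂y = 72.

On z = 2, (curl F)_z = 72.

Convert to polar (x = r cos θ, y = r sin θ, dA = r dr dθ); the integrand becomes 72, so

    ∬_D (curl F)_z dA = ∫_0^{2π} ∫_0^{2} (72) · r dr dθ.

Inner (r from 0 to 2): 144.
Outer (θ from 0 to 2π): 288π.

Therefore ∮_C F · dr = 288π.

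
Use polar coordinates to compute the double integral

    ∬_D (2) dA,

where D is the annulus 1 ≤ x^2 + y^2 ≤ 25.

The region D is 1 ≤ r ≤ 5, 0 ≤ θ ≤ 2π in polar coordinates, where x = r cos(θ), y = r sin(θ), and dA = r dr dθ.

Under the substitution, the integrand becomes 2, so

    ∬_D (2) dA = ∫_{0}^{2π} ∫_{1}^{5} (2) · r dr dθ.

Inner integral (in r): ∫_{1}^{5} (2) · r dr = 24.

Outer integral (in θ): ∫_{0}^{2π} (24) dθ = 48π.

Therefore ∬_D (2) dA = 48π.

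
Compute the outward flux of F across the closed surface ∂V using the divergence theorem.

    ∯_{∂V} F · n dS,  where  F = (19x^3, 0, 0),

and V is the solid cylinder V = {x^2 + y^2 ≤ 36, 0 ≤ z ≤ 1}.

By the divergence theorem,

    ∯_{∂V} F · n dS = ∭_V (∇ · F) dV.

Compute the divergence:
    ∇ · F = ∂F_x/∂x + ∂F_y/∂y + ∂F_z/∂z = 57x^2 + 0 + 0 = 57x^2.

In cylindrical coordinates, x = r cos(θ), y = r sin(θ), z = z, dV = r dr dθ dz, with 0 ≤ r ≤ 6, 0 ≤ θ ≤ 2π, 0 ≤ z ≤ 1.

The integrand, after substitution and multiplying by the volume element, becomes (57r^2cos(θ)^2) · r, so

    ∭_V (∇·F) dV = ∫_0^{2π} ∫_0^{6} ∫_0^{1} (57r^2cos(θ)^2) · r dz dr dθ.

Inner (z from 0 to 1): 57r^3cos(θ)^2.
Middle (r from 0 to 6): 18468cos(θ)^2.
Outer (θ from 0 to 2π): 18468π.

Therefore ∯_{∂V} F · n dS = 18468π.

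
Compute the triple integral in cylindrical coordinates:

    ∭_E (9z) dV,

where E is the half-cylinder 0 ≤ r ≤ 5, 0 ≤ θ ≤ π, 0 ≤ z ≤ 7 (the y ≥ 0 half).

In cylindrical coordinates, x = r cos(θ), y = r sin(θ), z = z, and dV = r dr dθ dz.

The integrand becomes 9z, so

    ∭_E (9z) dV = ∫_{0}^{π} ∫_{0}^{5} ∫_{0}^{7} (9z) · r dz dr dθ.

Inner (z): 441r/2.
Middle (r from 0 to 5): 11025/4.
Outer (θ): 11025π/4.

Therefore the triple integral equals 11025π/4.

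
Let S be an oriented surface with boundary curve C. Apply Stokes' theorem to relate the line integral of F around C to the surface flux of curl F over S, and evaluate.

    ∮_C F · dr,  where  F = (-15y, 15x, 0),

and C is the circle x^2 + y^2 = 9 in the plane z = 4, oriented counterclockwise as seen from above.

Let S be the flat disk x^2 + y^2 ≤ 9 in the plane z = 4, with upward unit normal n̂ = ẑ. By Stokes' theorem,

    ∮_C F · dr = ∬_S (∇ × F) · n̂ dS = ∬_D (curl F)_z dA,

where D is the disk x^2 + y^2 ≤ 9.

Compute the curl of F = (-15y, 15x, 0):
    (∇ × F)_x = ∂F_z/∂y - ∂F_y/∂z = 0,
    (∇ × F)_y = ∂F_x/∂z - ∂F_z/∂x = 0,
    (∇ × F)_z = ∂F_y/∂x - ∂F_x/∂y = 30.

On z = 4, (curl F)_z = 30.

Convert to polar (x = r cos θ, y = r sin θ, dA = r dr dθ); the integrand becomes 30, so

    ∬_D (curl F)_z dA = ∫_0^{2π} ∫_0^{3} (30) · r dr dθ.

Inner (r from 0 to 3): 135.
Outer (θ from 0 to 2π): 270π.

Therefore ∮_C F · dr = 270π.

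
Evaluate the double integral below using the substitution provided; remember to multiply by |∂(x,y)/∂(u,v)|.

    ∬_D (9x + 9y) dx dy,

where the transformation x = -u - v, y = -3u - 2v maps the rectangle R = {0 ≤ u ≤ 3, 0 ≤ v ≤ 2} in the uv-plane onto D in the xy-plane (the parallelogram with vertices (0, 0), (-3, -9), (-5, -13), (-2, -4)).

Compute the Jacobian determinant of (x, y) with respect to (u, v):

    ∂(x,y)/∂(u,v) = | -1  -1 | = (-1)(-2) - (-1)(-3) = -1.
                   | -3  -2 |

Its absolute value is |J| = 1 (the area scaling factor).

Substituting x = -u - v, y = -3u - 2v into the integrand,

    9x + 9y → -36u - 27v,

so the integral becomes

    ∬_R (-36u - 27v) · |J| du dv = ∫_0^3 ∫_0^2 (-36u - 27v) dv du.

Inner (v): -72u - 54.
Outer (u): -486.

Therefore ∬_D (9x + 9y) dx dy = -486.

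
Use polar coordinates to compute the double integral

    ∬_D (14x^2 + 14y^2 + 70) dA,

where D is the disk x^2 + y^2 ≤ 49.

The region D is 0 ≤ r ≤ 7, 0 ≤ θ ≤ 2π in polar coordinates, where x = r cos(θ), y = r sin(θ), and dA = r dr dθ.

Under the substitution, the integrand becomes 14r^2 + 70, so

    ∬_D (14x^2 + 14y^2 + 70) dA = ∫_{0}^{2π} ∫_{0}^{7} (14r^2 + 70) · r dr dθ.

Inner integral (in r): ∫_{0}^{7} (14r^2 + 70) · r dr = 20237/2.

Outer integral (in θ): ∫_{0}^{2π} (20237/2) dθ = 20237π.

Therefore ∬_D (14x^2 + 14y^2 + 70) dA = 20237π.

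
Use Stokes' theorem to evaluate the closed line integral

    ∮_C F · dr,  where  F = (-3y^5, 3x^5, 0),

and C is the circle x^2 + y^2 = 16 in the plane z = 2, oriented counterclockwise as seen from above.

Let S be the flat disk x^2 + y^2 ≤ 16 in the plane z = 2, with upward unit normal n̂ = ẑ. By Stokes' theorem,

    ∮_C F · dr = ∬_S (∇ × F) · n̂ dS = ∬_D (curl F)_z dA,

where D is the disk x^2 + y^2 ≤ 16.

Compute the curl of F = (-3y^5, 3x^5, 0):
    (∇ × F)_x = ∂F_z/∂y - ∂F_y/∂z = 0,
    (∇ × F)_y = ∂F_x/∂z - ∂F_z/∂x = 0,
    (∇ × F)_z = ∂F_y/∂x - ∂F_x/∂y = 15x^4 + 15y^4.

On z = 2, (curl F)_z = 15x^4 + 15y^4.

Convert to polar (x = r cos θ, y = r sin θ, dA = r dr dθ); the integrand becomes 15r^4(sin(θ)^4 + cos(θ)^4), so

    ∬_D (curl F)_z dA = ∫_0^{2π} ∫_0^{4} (15r^4(sin(θ)^4 + cos(θ)^4)) · r dr dθ.

Inner (r from 0 to 4): 10240sin(θ)^4 + 10240cos(θ)^4.
Outer (θ from 0 to 2π): 15360π.

Therefore ∮_C F · dr = 15360π.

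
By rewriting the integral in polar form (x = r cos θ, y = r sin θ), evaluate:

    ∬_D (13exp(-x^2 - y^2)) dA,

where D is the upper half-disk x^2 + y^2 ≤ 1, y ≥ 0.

The region D is 0 ≤ r ≤ 1, 0 ≤ θ ≤ π in polar coordinates, where x = r cos(θ), y = r sin(θ), and dA = r dr dθ.

Under the substitution, the integrand becomes 13exp(-r^2), so

    ∬_D (13exp(-x^2 - y^2)) dA = ∫_{0}^{π} ∫_{0}^{1} (13exp(-r^2)) · r dr dθ.

Inner integral (in r): ∫_{0}^{1} (13exp(-r^2)) · r dr = 13/2 - 13exp(-1)/2.

Outer integral (in θ): ∫_{0}^{π} (13/2 - 13exp(-1)/2) dθ = -13π (1 - e)exp(-1)/2.

Therefore ∬_D (13exp(-x^2 - y^2)) dA = -13π (1 - e)exp(-1)/2.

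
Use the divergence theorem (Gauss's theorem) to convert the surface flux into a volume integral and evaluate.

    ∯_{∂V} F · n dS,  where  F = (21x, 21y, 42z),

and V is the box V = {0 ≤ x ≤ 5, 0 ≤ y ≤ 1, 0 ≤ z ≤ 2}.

By the divergence theorem,

    ∯_{∂V} F · n dS = ∭_V (∇ · F) dV.

Compute the divergence:
    ∇ · F = ∂F_x/∂x + ∂F_y/∂y + ∂F_z/∂z = 21 + 21 + 42 = 84.

V is a rectangular box, so dV = dx dy dz with 0 ≤ x ≤ 5, 0 ≤ y ≤ 1, 0 ≤ z ≤ 2.

Integrate (84) over V as an iterated integral:

    ∭_V (∇·F) dV = ∫_0^{5} ∫_0^{1} ∫_0^{2} (84) dz dy dx.

Inner (z from 0 to 2): 168.
Middle (y from 0 to 1): 168.
Outer (x from 0 to 5): 840.

Therefore ∯_{∂V} F · n dS = 840.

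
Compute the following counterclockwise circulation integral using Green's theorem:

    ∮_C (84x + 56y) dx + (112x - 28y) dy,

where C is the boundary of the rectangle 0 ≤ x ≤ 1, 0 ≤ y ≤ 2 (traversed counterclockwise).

Green's theorem converts the closed line integral into a double integral over the enclosed region D:

    ∮_C P dx + Q dy = ∬_D (∂Q/∂x - ∂P/∂y) dA.

Here P = 84x + 56y, Q = 112x - 28y, so

    ∂Q/∂x = 112,    ∂P/∂y = 56,
    ∂Q/∂x - ∂P/∂y = 56.

D is the region 0 ≤ x ≤ 1, 0 ≤ y ≤ 2. Evaluating the double integral:

    ∬_D (56) dA = ∫_0^{1} ∫_0^{2} (56) dy dx.

Inner (y from 0 to 2): 112.
Outer (x from 0 to 1): 112.

Therefore ∮_C P dx + Q dy = 112.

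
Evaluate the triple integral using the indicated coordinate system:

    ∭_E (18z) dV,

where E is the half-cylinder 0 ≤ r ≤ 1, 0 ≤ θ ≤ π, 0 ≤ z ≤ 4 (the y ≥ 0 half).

In cylindrical coordinates, x = r cos(θ), y = r sin(θ), z = z, and dV = r dr dθ dz.

The integrand becomes 18z, so

    ∭_E (18z) dV = ∫_{0}^{π} ∫_{0}^{1} ∫_{0}^{4} (18z) · r dz dr dθ.

Inner (z): 144r.
Middle (r from 0 to 1): 72.
Outer (θ): 72π.

Therefore the triple integral equals 72π.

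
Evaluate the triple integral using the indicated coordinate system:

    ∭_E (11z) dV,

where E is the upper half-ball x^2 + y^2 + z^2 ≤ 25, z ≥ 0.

In spherical coordinates, x = ρ sin(φ) cos(θ), y = ρ sin(φ) sin(θ), z = ρ cos(φ), and dV = ρ^2 sin(φ) dρ dφ dθ.

The integrand becomes 11ρ cos(φ), so

    ∭_E (11z) dV = ∫_{0}^{2π} ∫_{0}^{π/2} ∫_{0}^{5} (11ρ cos(φ)) · ρ^2 sin(φ) dρ dφ dθ.

Inner (ρ): 6875sin(2φ)/8.
Middle (φ): 6875/8.
Outer (θ): 6875π/4.

Therefore the triple integral equals 6875π/4.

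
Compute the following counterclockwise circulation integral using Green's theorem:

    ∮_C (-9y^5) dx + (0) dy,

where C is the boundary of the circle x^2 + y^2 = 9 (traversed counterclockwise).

Green's theorem converts the closed line integral into a double integral over the enclosed region D:

    ∮_C P dx + Q dy = ∬_D (∂Q/∂x - ∂P/∂y) dA.

Here P = -9y^5, Q = 0, so

    ∂Q/∂x = 0,    ∂P/∂y = -45y^4,
    ∂Q/∂x - ∂P/∂y = 45y^4.

D is the region x^2 + y^2 ≤ 9. Evaluating the double integral:

In polar coordinates (x = r cos θ, y = r sin θ, dA = r dr dθ) the integrand becomes 45r^4sin(θ)^4, so

    ∬_D (45y^4) dA = ∫_0^{2π} ∫_0^{3} (45r^4sin(θ)^4) · r dr dθ.

Inner (r from 0 to 3): 10935sin(θ)^4/2.
Outer (θ from 0 to 2π): 32805π/8.

Therefore ∮_C P dx + Q dy = 32805π/8.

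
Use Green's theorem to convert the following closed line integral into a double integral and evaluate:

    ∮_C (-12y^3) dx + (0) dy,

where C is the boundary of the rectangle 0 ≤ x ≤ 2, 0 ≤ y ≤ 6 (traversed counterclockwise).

Green's theorem converts the closed line integral into a double integral over the enclosed region D:

    ∮_C P dx + Q dy = ∬_D (∂Q/∂x - ∂P/∂y) dA.

Here P = -12y^3, Q = 0, so

    ∂Q/∂x = 0,    ∂P/∂y = -36y^2,
    ∂Q/∂x - ∂P/∂y = 36y^2.

D is the region 0 ≤ x ≤ 2, 0 ≤ y ≤ 6. Evaluating the double integral:

    ∬_D (36y^2) dA = ∫_0^{2} ∫_0^{6} (36y^2) dy dx.

Inner (y from 0 to 6): 2592.
Outer (x from 0 to 2): 5184.

Therefore ∮_C P dx + Q dy = 5184.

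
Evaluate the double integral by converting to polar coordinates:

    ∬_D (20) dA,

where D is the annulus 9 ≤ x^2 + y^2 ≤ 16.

The region D is 3 ≤ r ≤ 4, 0 ≤ θ ≤ 2π in polar coordinates, where x = r cos(θ), y = r sin(θ), and dA = r dr dθ.

Under the substitution, the integrand becomes 20, so

    ∬_D (20) dA = ∫_{0}^{2π} ∫_{3}^{4} (20) · r dr dθ.

Inner integral (in r): ∫_{3}^{4} (20) · r dr = 70.

Outer integral (in θ): ∫_{0}^{2π} (70) dθ = 140π.

Therefore ∬_D (20) dA = 140π.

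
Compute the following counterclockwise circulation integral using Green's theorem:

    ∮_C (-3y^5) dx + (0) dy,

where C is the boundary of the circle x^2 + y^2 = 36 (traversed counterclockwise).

Green's theorem converts the closed line integral into a double integral over the enclosed region D:

    ∮_C P dx + Q dy = ∬_D (∂Q/∂x - ∂P/∂y) dA.

Here P = -3y^5, Q = 0, so

    ∂Q/∂x = 0,    ∂P/∂y = -15y^4,
    ∂Q/∂x - ∂P/∂y = 15y^4.

D is the region x^2 + y^2 ≤ 36. Evaluating the double integral:

In polar coordinates (x = r cos θ, y = r sin θ, dA = r dr dθ) the integrand becomes 15r^4sin(θ)^4, so

    ∬_D (15y^4) dA = ∫_0^{2π} ∫_0^{6} (15r^4sin(θ)^4) · r dr dθ.

Inner (r from 0 to 6): 116640sin(θ)^4.
Outer (θ from 0 to 2π): 87480π.

Therefore ∮_C P dx + Q dy = 87480π.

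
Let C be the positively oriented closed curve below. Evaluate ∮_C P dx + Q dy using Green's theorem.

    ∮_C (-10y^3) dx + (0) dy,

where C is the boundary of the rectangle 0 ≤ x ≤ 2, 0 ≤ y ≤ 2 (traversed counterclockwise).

Green's theorem converts the closed line integral into a double integral over the enclosed region D:

    ∮_C P dx + Q dy = ∬_D (∂Q/∂x - ∂P/∂y) dA.

Here P = -10y^3, Q = 0, so

    ∂Q/∂x = 0,    ∂P/∂y = -30y^2,
    ∂Q/∂x - ∂P/∂y = 30y^2.

D is the region 0 ≤ x ≤ 2, 0 ≤ y ≤ 2. Evaluating the double integral:

    ∬_D (30y^2) dA = ∫_0^{2} ∫_0^{2} (30y^2) dy dx.

Inner (y from 0 to 2): 80.
Outer (x from 0 to 2): 160.

Therefore ∮_C P dx + Q dy = 160.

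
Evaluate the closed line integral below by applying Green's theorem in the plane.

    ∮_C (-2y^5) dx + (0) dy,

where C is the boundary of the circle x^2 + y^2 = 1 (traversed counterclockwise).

Green's theorem converts the closed line integral into a double integral over the enclosed region D:

    ∮_C P dx + Q dy = ∬_D (∂Q/∂x - ∂P/∂y) dA.

Here P = -2y^5, Q = 0, so

    ∂Q/∂x = 0,    ∂P/∂y = -10y^4,
    ∂Q/∂x - ∂P/∂y = 10y^4.

D is the region x^2 + y^2 ≤ 1. Evaluating the double integral:

In polar coordinates (x = r cos θ, y = r sin θ, dA = r dr dθ) the integrand becomes 10r^4sin(θ)^4, so

    ∬_D (10y^4) dA = ∫_0^{2π} ∫_0^{1} (10r^4sin(θ)^4) · r dr dθ.

Inner (r from 0 to 1): 5sin(θ)^4/3.
Outer (θ from 0 to 2π): 5π/4.

Therefore ∮_C P dx + Q dy = 5π/4.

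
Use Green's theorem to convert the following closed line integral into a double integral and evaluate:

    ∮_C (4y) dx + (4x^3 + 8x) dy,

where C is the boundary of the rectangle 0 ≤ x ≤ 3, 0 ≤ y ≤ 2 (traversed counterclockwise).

Green's theorem converts the closed line integral into a double integral over the enclosed region D:

    ∮_C P dx + Q dy = ∬_D (∂Q/∂x - ∂P/∂y) dA.

Here P = 4y, Q = 4x^3 + 8x, so

    ∂Q/∂x = 12x^2 + 8,    ∂P/∂y = 4,
    ∂Q/∂x - ∂P/∂y = 12x^2 + 4.

D is the region 0 ≤ x ≤ 3, 0 ≤ y ≤ 2. Evaluating the double integral:

    ∬_D (12x^2 + 4) dA = ∫_0^{3} ∫_0^{2} (12x^2 + 4) dy dx.

Inner (y from 0 to 2): 24x^2 + 8.
Outer (x from 0 to 3): 240.

Therefore ∮_C P dx + Q dy = 240.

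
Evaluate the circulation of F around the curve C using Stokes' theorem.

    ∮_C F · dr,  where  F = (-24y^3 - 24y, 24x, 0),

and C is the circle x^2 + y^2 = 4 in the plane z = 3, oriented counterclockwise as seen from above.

Let S be the flat disk x^2 + y^2 ≤ 4 in the plane z = 3, with upward unit normal n̂ = ẑ. By Stokes' theorem,

    ∮_C F · dr = ∬_S (∇ × F) · n̂ dS = ∬_D (curl F)_z dA,

where D is the disk x^2 + y^2 ≤ 4.

Compute the curl of F = (-24y^3 - 24y, 24x, 0):
    (∇ × F)_x = ∂F_z/∂y - ∂F_y/∂z = 0,
    (∇ × F)_y = ∂F_x/∂z - ∂F_z/∂x = 0,
    (∇ × F)_z = ∂F_y/∂x - ∂F_x/∂y = 72y^2 + 48.

On z = 3, (curl F)_z = 72y^2 + 48.

Convert to polar (x = r cos θ, y = r sin θ, dA = r dr dθ); the integrand becomes 72r^2sin(θ)^2 + 48, so

    ∬_D (curl F)_z dA = ∫_0^{2π} ∫_0^{2} (72r^2sin(θ)^2 + 48) · r dr dθ.

Inner (r from 0 to 2): 288sin(θ)^2 + 96.
Outer (θ from 0 to 2π): 480π.

Therefore ∮_C F · dr = 480π.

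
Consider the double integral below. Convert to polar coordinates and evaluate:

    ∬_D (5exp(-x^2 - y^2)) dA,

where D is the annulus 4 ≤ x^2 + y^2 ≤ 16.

The region D is 2 ≤ r ≤ 4, 0 ≤ θ ≤ 2π in polar coordinates, where x = r cos(θ), y = r sin(θ), and dA = r dr dθ.

Under the substitution, the integrand becomes 5exp(-r^2), so

    ∬_D (5exp(-x^2 - y^2)) dA = ∫_{0}^{2π} ∫_{2}^{4} (5exp(-r^2)) · r dr dθ.

Inner integral (in r): ∫_{2}^{4} (5exp(-r^2)) · r dr = -(5 - 5exp(12))exp(-16)/2.

Outer integral (in θ): ∫_{0}^{2π} (-(5 - 5exp(12))exp(-16)/2) dθ = -5π (1 - exp(12))exp(-16).

Therefore ∬_D (5exp(-x^2 - y^2)) dA = -5π (1 - exp(12))exp(-16).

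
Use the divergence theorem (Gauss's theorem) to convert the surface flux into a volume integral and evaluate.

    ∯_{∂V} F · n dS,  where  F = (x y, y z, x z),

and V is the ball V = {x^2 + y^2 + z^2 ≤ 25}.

By the divergence theorem,

    ∯_{∂V} F · n dS = ∭_V (∇ · F) dV.

Compute the divergence:
    ∇ · F = ∂F_x/∂x + ∂F_y/∂y + ∂F_z/∂z = y + z + x = x + y + z.

In spherical coordinates, x = ρ sin(φ) cos(θ), y = ρ sin(φ) sin(θ), z = ρ cos(φ), dV = ρ^2 sin(φ) dρ dφ dθ, with 0 ≤ ρ ≤ 5, 0 ≤ φ ≤ π, 0 ≤ θ ≤ 2π.

The integrand, after substitution and multiplying by the volume element, becomes (ρ (sqrt(2)sin(φ)sin(θ + π/4) + cos(φ))) · ρ^2 sin(φ), so

    ∭_V (∇·F) dV = ∫_0^{2π} ∫_0^{π} ∫_0^{5} (ρ (sqrt(2)sin(φ)sin(θ + π/4) + cos(φ))) · ρ^2 sin(φ) dρ dφ dθ.

Inner (ρ from 0 to 5): 625(sqrt(2)sin(φ)sin(θ + π/4) + cos(φ))sin(φ)/4.
Middle (φ from 0 to π): 625sqrt(2)π sin(θ + π/4)/8.
Outer (θ from 0 to 2π): 0.

Therefore ∯_{∂V} F · n dS = 0.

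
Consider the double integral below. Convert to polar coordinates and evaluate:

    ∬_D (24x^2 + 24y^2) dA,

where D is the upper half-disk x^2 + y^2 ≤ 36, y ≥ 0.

The region D is 0 ≤ r ≤ 6, 0 ≤ θ ≤ π in polar coordinates, where x = r cos(θ), y = r sin(θ), and dA = r dr dθ.

Under the substitution, the integrand becomes 24r^2, so

    ∬_D (24x^2 + 24y^2) dA = ∫_{0}^{π} ∫_{0}^{6} (24r^2) · r dr dθ.

Inner integral (in r): ∫_{0}^{6} (24r^2) · r dr = 7776.

Outer integral (in θ): ∫_{0}^{π} (7776) dθ = 7776π.

Therefore ∬_D (24x^2 + 24y^2) dA = 7776π.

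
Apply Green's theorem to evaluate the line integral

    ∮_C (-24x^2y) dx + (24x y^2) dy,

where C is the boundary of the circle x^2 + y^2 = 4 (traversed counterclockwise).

Green's theorem converts the closed line integral into a double integral over the enclosed region D:

    ∮_C P dx + Q dy = ∬_D (∂Q/∂x - ∂P/∂y) dA.

Here P = -24x^2y, Q = 24x y^2, so

    ∂Q/∂x = 24y^2,    ∂P/∂y = -24x^2,
    ∂Q/∂x - ∂P/∂y = 24x^2 + 24y^2.

D is the region x^2 + y^2 ≤ 4. Evaluating the double integral:

In polar coordinates (x = r cos θ, y = r sin θ, dA = r dr dθ) the integrand becomes 24r^2, so

    ∬_D (24x^2 + 24y^2) dA = ∫_0^{2π} ∫_0^{2} (24r^2) · r dr dθ.

Inner (r from 0 to 2): 96.
Outer (θ from 0 to 2π): 192π.

Therefore ∮_C P dx + Q dy = 192π.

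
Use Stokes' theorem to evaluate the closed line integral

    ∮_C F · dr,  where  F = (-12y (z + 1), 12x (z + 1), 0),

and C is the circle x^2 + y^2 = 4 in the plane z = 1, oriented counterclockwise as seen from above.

Let S be the flat disk x^2 + y^2 ≤ 4 in the plane z = 1, with upward unit normal n̂ = ẑ. By Stokes' theorem,

    ∮_C F · dr = ∬_S (∇ × F) · n̂ dS = ∬_D (curl F)_z dA,

where D is the disk x^2 + y^2 ≤ 4.

Compute the curl of F = (-12y (z + 1), 12x (z + 1), 0):
    (∇ × F)_x = ∂F_z/∂y - ∂F_y/∂z = -12x,
    (∇ × F)_y = ∂F_x/∂z - ∂F_z/∂x = -12y,
    (∇ × F)_z = ∂F_y/∂x - ∂F_x/∂y = 24z + 24.

On z = 1, (curl F)_z = 48.

Convert to polar (x = r cos θ, y = r sin θ, dA = r dr dθ); the integrand becomes 48, so

    ∬_D (curl F)_z dA = ∫_0^{2π} ∫_0^{2} (48) · r dr dθ.

Inner (r from 0 to 2): 96.
Outer (θ from 0 to 2π): 192π.

Therefore ∮_C F · dr = 192π.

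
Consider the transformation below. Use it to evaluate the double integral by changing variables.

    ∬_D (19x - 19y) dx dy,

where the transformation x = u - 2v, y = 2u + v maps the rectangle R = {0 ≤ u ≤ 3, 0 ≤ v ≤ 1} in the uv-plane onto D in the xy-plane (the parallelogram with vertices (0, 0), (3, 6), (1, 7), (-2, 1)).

Compute the Jacobian determinant of (x, y) with respect to (u, v):

    ∂(x,y)/∂(u,v) = | 1  -2 | = (1)(1) - (-2)(2) = 5.
                   | 2  1 |

Its absolute value is |J| = 5 (the area scaling factor).

Substituting x = u - 2v, y = 2u + v into the integrand,

    19x - 19y → -19u - 57v,

so the integral becomes

    ∬_R (-19u - 57v) · |J| du dv = ∫_0^3 ∫_0^1 (-95u - 285v) dv du.

Inner (v): -95u - 285/2.
Outer (u): -855.

Therefore ∬_D (19x - 19y) dx dy = -855.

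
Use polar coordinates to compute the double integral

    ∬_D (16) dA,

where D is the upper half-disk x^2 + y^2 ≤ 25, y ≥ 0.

The region D is 0 ≤ r ≤ 5, 0 ≤ θ ≤ π in polar coordinates, where x = r cos(θ), y = r sin(θ), and dA = r dr dθ.

Under the substitution, the integrand becomes 16, so

    ∬_D (16) dA = ∫_{0}^{π} ∫_{0}^{5} (16) · r dr dθ.

Inner integral (in r): ∫_{0}^{5} (16) · r dr = 200.

Outer integral (in θ): ∫_{0}^{π} (200) dθ = 200π.

Therefore ∬_D (16) dA = 200π.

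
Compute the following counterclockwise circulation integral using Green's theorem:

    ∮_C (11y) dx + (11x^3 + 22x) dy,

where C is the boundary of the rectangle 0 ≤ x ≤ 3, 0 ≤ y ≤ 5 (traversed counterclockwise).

Green's theorem converts the closed line integral into a double integral over the enclosed region D:

    ∮_C P dx + Q dy = ∬_D (∂Q/∂x - ∂P/∂y) dA.

Here P = 11y, Q = 11x^3 + 22x, so

    ∂Q/∂x = 33x^2 + 22,    ∂P/∂y = 11,
    ∂Q/∂x - ∂P/∂y = 33x^2 + 11.

D is the region 0 ≤ x ≤ 3, 0 ≤ y ≤ 5. Evaluating the double integral:

    ∬_D (33x^2 + 11) dA = ∫_0^{3} ∫_0^{5} (33x^2 + 11) dy dx.

Inner (y from 0 to 5): 165x^2 + 55.
Outer (x from 0 to 3): 1650.

Therefore ∮_C P dx + Q dy = 1650.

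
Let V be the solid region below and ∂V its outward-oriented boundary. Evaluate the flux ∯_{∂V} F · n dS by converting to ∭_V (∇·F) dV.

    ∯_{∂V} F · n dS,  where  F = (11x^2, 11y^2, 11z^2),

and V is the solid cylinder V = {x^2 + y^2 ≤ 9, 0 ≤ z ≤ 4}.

By the divergence theorem,

    ∯_{∂V} F · n dS = ∭_V (∇ · F) dV.

Compute the divergence:
    ∇ · F = ∂F_x/∂x + ∂F_y/∂y + ∂F_z/∂z = 22x + 22y + 22z.

In cylindrical coordinates, x = r cos(θ), y = r sin(θ), z = z, dV = r dr dθ dz, with 0 ≤ r ≤ 3, 0 ≤ θ ≤ 2π, 0 ≤ z ≤ 4.

The integrand, after substitution and multiplying by the volume element, becomes (22sqrt(2)r sin(θ + π/4) + 22z) · r, so

    ∭_V (∇·F) dV = ∫_0^{2π} ∫_0^{3} ∫_0^{4} (22sqrt(2)r sin(θ + π/4) + 22z) · r dz dr dθ.

Inner (z from 0 to 4): 88r (sqrt(2)r sin(θ + π/4) + 2).
Middle (r from 0 to 3): 792sqrt(2)sin(θ + π/4) + 792.
Outer (θ from 0 to 2π): 1584π.

Therefore ∯_{∂V} F · n dS = 1584π.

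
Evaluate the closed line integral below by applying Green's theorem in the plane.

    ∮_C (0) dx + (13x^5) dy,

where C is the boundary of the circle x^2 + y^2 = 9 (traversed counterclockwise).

Green's theorem converts the closed line integral into a double integral over the enclosed region D:

    ∮_C P dx + Q dy = ∬_D (∂Q/∂x - ∂P/∂y) dA.

Here P = 0, Q = 13x^5, so

    ∂Q/∂x = 65x^4,    ∂P/∂y = 0,
    ∂Q/∂x - ∂P/∂y = 65x^4.

D is the region x^2 + y^2 ≤ 9. Evaluating the double integral:

In polar coordinates (x = r cos θ, y = r sin θ, dA = r dr dθ) the integrand becomes 65r^4cos(θ)^4, so

    ∬_D (65x^4) dA = ∫_0^{2π} ∫_0^{3} (65r^4cos(θ)^4) · r dr dθ.

Inner (r from 0 to 3): 15795cos(θ)^4/2.
Outer (θ from 0 to 2π): 47385π/8.

Therefore ∮_C P dx + Q dy = 47385π/8.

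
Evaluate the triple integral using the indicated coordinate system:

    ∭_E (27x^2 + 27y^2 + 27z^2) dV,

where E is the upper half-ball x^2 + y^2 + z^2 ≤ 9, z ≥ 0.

In spherical coordinates, x = ρ sin(φ) cos(θ), y = ρ sin(φ) sin(θ), z = ρ cos(φ), and dV = ρ^2 sin(φ) dρ dφ dθ.

The integrand becomes 27ρ^2, so

    ∭_E (27x^2 + 27y^2 + 27z^2) dV = ∫_{0}^{2π} ∫_{0}^{π/2} ∫_{0}^{3} (27ρ^2) · ρ^2 sin(φ) dρ dφ dθ.

Inner (ρ): 6561sin(φ)/5.
Middle (φ): 6561/5.
Outer (θ): 13122π/5.

Therefore the triple integral equals 13122π/5.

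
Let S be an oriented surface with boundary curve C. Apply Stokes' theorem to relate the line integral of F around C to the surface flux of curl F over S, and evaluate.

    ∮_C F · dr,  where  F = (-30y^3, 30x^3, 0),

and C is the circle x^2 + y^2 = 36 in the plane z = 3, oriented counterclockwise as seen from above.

Let S be the flat disk x^2 + y^2 ≤ 36 in the plane z = 3, with upward unit normal n̂ = ẑ. By Stokes' theorem,

    ∮_C F · dr = ∬_S (∇ × F) · n̂ dS = ∬_D (curl F)_z dA,

where D is the disk x^2 + y^2 ≤ 36.

Compute the curl of F = (-30y^3, 30x^3, 0):
    (∇ × F)_x = ∂F_z/∂y - ∂F_y/∂z = 0,
    (∇ × F)_y = ∂F_x/∂z - ∂F_z/∂x = 0,
    (∇ × F)_z = ∂F_y/∂x - ∂F_x/∂y = 90x^2 + 90y^2.

On z = 3, (curl F)_z = 90x^2 + 90y^2.

Convert to polar (x = r cos θ, y = r sin θ, dA = r dr dθ); the integrand becomes 90r^2, so

    ∬_D (curl F)_z dA = ∫_0^{2π} ∫_0^{6} (90r^2) · r dr dθ.

Inner (r from 0 to 6): 29160.
Outer (θ from 0 to 2π): 58320π.

Therefore ∮_C F · dr = 58320π.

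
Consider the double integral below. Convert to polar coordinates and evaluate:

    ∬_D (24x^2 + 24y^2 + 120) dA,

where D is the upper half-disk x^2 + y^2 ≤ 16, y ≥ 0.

The region D is 0 ≤ r ≤ 4, 0 ≤ θ ≤ π in polar coordinates, where x = r cos(θ), y = r sin(θ), and dA = r dr dθ.

Under the substitution, the integrand becomes 24r^2 + 120, so

    ∬_D (24x^2 + 24y^2 + 120) dA = ∫_{0}^{π} ∫_{0}^{4} (24r^2 + 120) · r dr dθ.

Inner integral (in r): ∫_{0}^{4} (24r^2 + 120) · r dr = 2496.

Outer integral (in θ): ∫_{0}^{π} (2496) dθ = 2496π.

Therefore ∬_D (24x^2 + 24y^2 + 120) dA = 2496π.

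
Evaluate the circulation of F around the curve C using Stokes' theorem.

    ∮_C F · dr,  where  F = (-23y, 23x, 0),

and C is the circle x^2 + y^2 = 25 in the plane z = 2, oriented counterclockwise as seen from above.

Let S be the flat disk x^2 + y^2 ≤ 25 in the plane z = 2, with upward unit normal n̂ = ẑ. By Stokes' theorem,

    ∮_C F · dr = ∬_S (∇ × F) · n̂ dS = ∬_D (curl F)_z dA,

where D is the disk x^2 + y^2 ≤ 25.

Compute the curl of F = (-23y, 23x, 0):
    (∇ × F)_x = ∂F_z/∂y - ∂F_y/∂z = 0,
    (∇ × F)_y = ∂F_x/∂z - ∂F_z/∂x = 0,
    (∇ × F)_z = ∂F_y/∂x - ∂F_x/∂y = 46.

On z = 2, (curl F)_z = 46.

Convert to polar (x = r cos θ, y = r sin θ, dA = r dr dθ); the integrand becomes 46, so

    ∬_D (curl F)_z dA = ∫_0^{2π} ∫_0^{5} (46) · r dr dθ.

Inner (r from 0 to 5): 575.
Outer (θ from 0 to 2π): 1150π.

Therefore ∮_C F · dr = 1150π.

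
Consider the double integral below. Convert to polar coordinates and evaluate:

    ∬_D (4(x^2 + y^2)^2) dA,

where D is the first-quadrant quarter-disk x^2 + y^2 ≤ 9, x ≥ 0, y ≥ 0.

The region D is 0 ≤ r ≤ 3, 0 ≤ θ ≤ π/2 in polar coordinates, where x = r cos(θ), y = r sin(θ), and dA = r dr dθ.

Under the substitution, the integrand becomes 4r^4, so

    ∬_D (4(x^2 + y^2)^2) dA = ∫_{0}^{π/2} ∫_{0}^{3} (4r^4) · r dr dθ.

Inner integral (in r): ∫_{0}^{3} (4r^4) · r dr = 486.

Outer integral (in θ): ∫_{0}^{π/2} (486) dθ = 243π.

Therefore ∬_D (4(x^2 + y^2)^2) dA = 243π.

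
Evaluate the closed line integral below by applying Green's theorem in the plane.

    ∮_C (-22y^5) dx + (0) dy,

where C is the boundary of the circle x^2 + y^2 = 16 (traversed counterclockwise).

Green's theorem converts the closed line integral into a double integral over the enclosed region D:

    ∮_C P dx + Q dy = ∬_D (∂Q/∂x - ∂P/∂y) dA.

Here P = -22y^5, Q = 0, so

    ∂Q/∂x = 0,    ∂P/∂y = -110y^4,
    ∂Q/∂x - ∂P/∂y = 110y^4.

D is the region x^2 + y^2 ≤ 16. Evaluating the double integral:

In polar coordinates (x = r cos θ, y = r sin θ, dA = r dr dθ) the integrand becomes 110r^4sin(θ)^4, so

    ∬_D (110y^4) dA = ∫_0^{2π} ∫_0^{4} (110r^4sin(θ)^4) · r dr dθ.

Inner (r from 0 to 4): 225280sin(θ)^4/3.
Outer (θ from 0 to 2π): 56320π.

Therefore ∮_C P dx + Q dy = 56320π.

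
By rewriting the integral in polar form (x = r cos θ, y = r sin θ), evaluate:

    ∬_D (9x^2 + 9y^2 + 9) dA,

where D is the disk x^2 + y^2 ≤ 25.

The region D is 0 ≤ r ≤ 5, 0 ≤ θ ≤ 2π in polar coordinates, where x = r cos(θ), y = r sin(θ), and dA = r dr dθ.

Under the substitution, the integrand becomes 9r^2 + 9, so

    ∬_D (9x^2 + 9y^2 + 9) dA = ∫_{0}^{2π} ∫_{0}^{5} (9r^2 + 9) · r dr dθ.

Inner integral (in r): ∫_{0}^{5} (9r^2 + 9) · r dr = 6075/4.

Outer integral (in θ): ∫_{0}^{2π} (6075/4) dθ = 6075π/2.

Therefore ∬_D (9x^2 + 9y^2 + 9) dA = 6075π/2.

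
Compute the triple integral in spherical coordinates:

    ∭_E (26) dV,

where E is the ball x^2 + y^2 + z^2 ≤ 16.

In spherical coordinates, x = ρ sin(φ) cos(θ), y = ρ sin(φ) sin(θ), z = ρ cos(φ), and dV = ρ^2 sin(φ) dρ dφ dθ.

The integrand becomes 26, so

    ∭_E (26) dV = ∫_{0}^{2π} ∫_{0}^{π} ∫_{0}^{4} (26) · ρ^2 sin(φ) dρ dφ dθ.

Inner (ρ): 1664sin(φ)/3.
Middle (φ): 3328/3.
Outer (θ): 6656π/3.

Therefore the triple integral equals 6656π/3.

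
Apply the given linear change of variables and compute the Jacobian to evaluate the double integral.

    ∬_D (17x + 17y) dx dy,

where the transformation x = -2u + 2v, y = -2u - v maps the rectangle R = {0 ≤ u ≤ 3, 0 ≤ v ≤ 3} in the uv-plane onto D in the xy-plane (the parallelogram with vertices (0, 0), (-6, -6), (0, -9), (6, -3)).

Compute the Jacobian determinant of (x, y) with respect to (u, v):

    ∂(x,y)/∂(u,v) = | -2  2 | = (-2)(-1) - (2)(-2) = 6.
                   | -2  -1 |

Its absolute value is |J| = 6 (the area scaling factor).

Substituting x = -2u + 2v, y = -2u - v into the integrand,

    17x + 17y → -68u + 17v,

so the integral becomes

    ∬_R (-68u + 17v) · |J| du dv = ∫_0^3 ∫_0^3 (-408u + 102v) dv du.

Inner (v): 459 - 1224u.
Outer (u): -4131.

Therefore ∬_D (17x + 17y) dx dy = -4131.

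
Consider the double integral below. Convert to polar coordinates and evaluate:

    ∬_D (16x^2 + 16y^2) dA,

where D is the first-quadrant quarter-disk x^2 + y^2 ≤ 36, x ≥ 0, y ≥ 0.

The region D is 0 ≤ r ≤ 6, 0 ≤ θ ≤ π/2 in polar coordinates, where x = r cos(θ), y = r sin(θ), and dA = r dr dθ.

Under the substitution, the integrand becomes 16r^2, so

    ∬_D (16x^2 + 16y^2) dA = ∫_{0}^{π/2} ∫_{0}^{6} (16r^2) · r dr dθ.

Inner integral (in r): ∫_{0}^{6} (16r^2) · r dr = 5184.

Outer integral (in θ): ∫_{0}^{π/2} (5184) dθ = 2592π.

Therefore ∬_D (16x^2 + 16y^2) dA = 2592π.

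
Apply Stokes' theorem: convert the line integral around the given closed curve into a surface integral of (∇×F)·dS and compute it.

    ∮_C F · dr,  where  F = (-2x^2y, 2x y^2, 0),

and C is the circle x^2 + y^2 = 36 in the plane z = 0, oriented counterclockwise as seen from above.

Let S be the flat disk x^2 + y^2 ≤ 36 in the plane z = 0, with upward unit normal n̂ = ẑ. By Stokes' theorem,

    ∮_C F · dr = ∬_S (∇ × F) · n̂ dS = ∬_D (curl F)_z dA,

where D is the disk x^2 + y^2 ≤ 36.

Compute the curl of F = (-2x^2y, 2x y^2, 0):
    (∇ × F)_x = ∂F_z/∂y - ∂F_y/∂z = 0,
    (∇ × F)_y = ∂F_x/∂z - ∂F_z/∂x = 0,
    (∇ × F)_z = ∂F_y/∂x - ∂F_x/∂y = 2x^2 + 2y^2.

On z = 0, (curl F)_z = 2x^2 + 2y^2.

Convert to polar (x = r cos θ, y = r sin θ, dA = r dr dθ); the integrand becomes 2r^2, so

    ∬_D (curl F)_z dA = ∫_0^{2π} ∫_0^{6} (2r^2) · r dr dθ.

Inner (r from 0 to 6): 648.
Outer (θ from 0 to 2π): 1296π.

Therefore ∮_C F · dr = 1296π.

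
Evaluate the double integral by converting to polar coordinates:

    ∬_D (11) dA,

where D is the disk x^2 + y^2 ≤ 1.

The region D is 0 ≤ r ≤ 1, 0 ≤ θ ≤ 2π in polar coordinates, where x = r cos(θ), y = r sin(θ), and dA = r dr dθ.

Under the substitution, the integrand becomes 11, so

    ∬_D (11) dA = ∫_{0}^{2π} ∫_{0}^{1} (11) · r dr dθ.

Inner integral (in r): ∫_{0}^{1} (11) · r dr = 11/2.

Outer integral (in θ): ∫_{0}^{2π} (11/2) dθ = 11π.

Therefore ∬_D (11) dA = 11π.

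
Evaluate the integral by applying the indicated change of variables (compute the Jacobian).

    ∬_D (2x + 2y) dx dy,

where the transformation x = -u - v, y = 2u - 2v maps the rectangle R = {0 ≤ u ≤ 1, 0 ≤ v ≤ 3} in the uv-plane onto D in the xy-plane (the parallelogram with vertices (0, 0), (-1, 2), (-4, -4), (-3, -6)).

Compute the Jacobian determinant of (x, y) with respect to (u, v):

    ∂(x,y)/∂(u,v) = | -1  -1 | = (-1)(-2) - (-1)(2) = 4.
                   | 2  -2 |

Its absolute value is |J| = 4 (the area scaling factor).

Substituting x = -u - v, y = 2u - 2v into the integrand,

    2x + 2y → 2u - 6v,

so the integral becomes

    ∬_R (2u - 6v) · |J| du dv = ∫_0^1 ∫_0^3 (8u - 24v) dv du.

Inner (v): 24u - 108.
Outer (u): -96.

Therefore ∬_D (2x + 2y) dx dy = -96.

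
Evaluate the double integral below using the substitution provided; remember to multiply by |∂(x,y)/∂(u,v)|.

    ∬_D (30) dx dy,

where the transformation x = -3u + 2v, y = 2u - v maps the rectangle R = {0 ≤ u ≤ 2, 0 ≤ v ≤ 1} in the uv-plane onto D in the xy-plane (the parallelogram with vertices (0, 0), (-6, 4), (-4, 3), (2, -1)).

Compute the Jacobian determinant of (x, y) with respect to (u, v):

    ∂(x,y)/∂(u,v) = | -3  2 | = (-3)(-1) - (2)(2) = -1.
                   | 2  -1 |

Its absolute value is |J| = 1 (the area scaling factor).

Substituting x = -3u + 2v, y = 2u - v into the integrand,

    30 → 30,

so the integral becomes

    ∬_R (30) · |J| du dv = ∫_0^2 ∫_0^1 (30) dv du.

Inner (v): 30.
Outer (u): 60.

Therefore ∬_D (30) dx dy = 60.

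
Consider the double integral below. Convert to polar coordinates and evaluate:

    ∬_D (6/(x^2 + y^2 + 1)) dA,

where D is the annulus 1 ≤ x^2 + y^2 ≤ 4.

The region D is 1 ≤ r ≤ 2, 0 ≤ θ ≤ 2π in polar coordinates, where x = r cos(θ), y = r sin(θ), and dA = r dr dθ.

Under the substitution, the integrand becomes 6/(r^2 + 1), so

    ∬_D (6/(x^2 + y^2 + 1)) dA = ∫_{0}^{2π} ∫_{1}^{2} (6/(r^2 + 1)) · r dr dθ.

Inner integral (in r): ∫_{1}^{2} (6/(r^2 + 1)) · r dr = log(125/8).

Outer integral (in θ): ∫_{0}^{2π} (log(125/8)) dθ = log((125/8)^(2π)).

Therefore ∬_D (6/(x^2 + y^2 + 1)) dA = log((125/8)^(2π)).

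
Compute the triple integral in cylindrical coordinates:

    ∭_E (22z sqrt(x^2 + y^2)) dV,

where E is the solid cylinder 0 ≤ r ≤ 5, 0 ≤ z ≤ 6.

In cylindrical coordinates, x = r cos(θ), y = r sin(θ), z = z, and dV = r dr dθ dz.

The integrand becomes 22r z, so

    ∭_E (22z sqrt(x^2 + y^2)) dV = ∫_{0}^{2π} ∫_{0}^{5} ∫_{0}^{6} (22r z) · r dz dr dθ.

Inner (z): 396r^2.
Middle (r from 0 to 5): 16500.
Outer (θ): 33000π.

Therefore the triple integral equals 33000π.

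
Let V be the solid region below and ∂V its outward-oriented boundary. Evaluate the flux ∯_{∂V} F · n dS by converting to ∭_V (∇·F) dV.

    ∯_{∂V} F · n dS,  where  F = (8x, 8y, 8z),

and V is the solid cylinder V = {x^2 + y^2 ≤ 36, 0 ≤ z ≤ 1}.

By the divergence theorem,

    ∯_{∂V} F · n dS = ∭_V (∇ · F) dV.

Compute the divergence:
    ∇ · F = ∂F_x/∂x + ∂F_y/∂y + ∂F_z/∂z = 8 + 8 + 8 = 24.

In cylindrical coordinates, x = r cos(θ), y = r sin(θ), z = z, dV = r dr dθ dz, with 0 ≤ r ≤ 6, 0 ≤ θ ≤ 2π, 0 ≤ z ≤ 1.

The integrand, after substitution and multiplying by the volume element, becomes (24) · r, so

    ∭_V (∇·F) dV = ∫_0^{2π} ∫_0^{6} ∫_0^{1} (24) · r dz dr dθ.

Inner (z from 0 to 1): 24r.
Middle (r from 0 to 6): 432.
Outer (θ from 0 to 2π): 864π.

Therefore ∯_{∂V} F · n dS = 864π.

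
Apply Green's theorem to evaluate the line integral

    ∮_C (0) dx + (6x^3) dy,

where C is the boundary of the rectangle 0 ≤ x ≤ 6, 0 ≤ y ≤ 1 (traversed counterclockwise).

Green's theorem converts the closed line integral into a double integral over the enclosed region D:

    ∮_C P dx + Q dy = ∬_D (∂Q/∂x - ∂P/∂y) dA.

Here P = 0, Q = 6x^3, so

    ∂Q/∂x = 18x^2,    ∂P/∂y = 0,
    ∂Q/∂x - ∂P/∂y = 18x^2.

D is the region 0 ≤ x ≤ 6, 0 ≤ y ≤ 1. Evaluating the double integral:

    ∬_D (18x^2) dA = ∫_0^{6} ∫_0^{1} (18x^2) dy dx.

Inner (y from 0 to 1): 18x^2.
Outer (x from 0 to 6): 1296.

Therefore ∮_C P dx + Q dy = 1296.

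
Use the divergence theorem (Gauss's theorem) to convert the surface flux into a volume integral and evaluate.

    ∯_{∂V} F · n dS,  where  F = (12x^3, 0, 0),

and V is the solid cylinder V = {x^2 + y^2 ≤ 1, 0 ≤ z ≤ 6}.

By the divergence theorem,

    ∯_{∂V} F · n dS = ∭_V (∇ · F) dV.

Compute the divergence:
    ∇ · F = ∂F_x/∂x + ∂F_y/∂y + ∂F_z/∂z = 36x^2 + 0 + 0 = 36x^2.

In cylindrical coordinates, x = r cos(θ), y = r sin(θ), z = z, dV = r dr dθ dz, with 0 ≤ r ≤ 1, 0 ≤ θ ≤ 2π, 0 ≤ z ≤ 6.

The integrand, after substitution and multiplying by the volume element, becomes (36r^2cos(θ)^2) · r, so

    ∭_V (∇·F) dV = ∫_0^{2π} ∫_0^{1} ∫_0^{6} (36r^2cos(θ)^2) · r dz dr dθ.

Inner (z from 0 to 6): 216r^3cos(θ)^2.
Middle (r from 0 to 1): 54cos(θ)^2.
Outer (θ from 0 to 2π): 54π.

Therefore ∯_{∂V} F · n dS = 54π.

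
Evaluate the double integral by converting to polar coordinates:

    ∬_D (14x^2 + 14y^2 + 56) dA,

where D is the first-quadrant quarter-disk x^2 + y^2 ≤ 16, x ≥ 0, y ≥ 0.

The region D is 0 ≤ r ≤ 4, 0 ≤ θ ≤ π/2 in polar coordinates, where x = r cos(θ), y = r sin(θ), and dA = r dr dθ.

Under the substitution, the integrand becomes 14r^2 + 56, so

    ∬_D (14x^2 + 14y^2 + 56) dA = ∫_{0}^{π/2} ∫_{0}^{4} (14r^2 + 56) · r dr dθ.

Inner integral (in r): ∫_{0}^{4} (14r^2 + 56) · r dr = 1344.

Outer integral (in θ): ∫_{0}^{π/2} (1344) dθ = 672π.

Therefore ∬_D (14x^2 + 14y^2 + 56) dA = 672π.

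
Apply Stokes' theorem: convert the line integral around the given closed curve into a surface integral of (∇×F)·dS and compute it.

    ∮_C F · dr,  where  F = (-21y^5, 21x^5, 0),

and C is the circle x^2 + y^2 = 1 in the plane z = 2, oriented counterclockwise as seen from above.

Let S be the flat disk x^2 + y^2 ≤ 1 in the plane z = 2, with upward unit normal n̂ = ẑ. By Stokes' theorem,

    ∮_C F · dr = ∬_S (∇ × F) · n̂ dS = ∬_D (curl F)_z dA,

where D is the disk x^2 + y^2 ≤ 1.

Compute the curl of F = (-21y^5, 21x^5, 0):
    (∇ × F)_x = ∂F_z/∂y - ∂F_y/∂z = 0,
    (∇ × F)_y = ∂F_x/∂z - ∂F_z/∂x = 0,
    (∇ × F)_z = ∂F_y/∂x - ∂F_x/∂y = 105x^4 + 105y^4.

On z = 2, (curl F)_z = 105x^4 + 105y^4.

Convert to polar (x = r cos θ, y = r sin θ, dA = r dr dθ); the integrand becomes 105r^4(sin(θ)^4 + cos(θ)^4), so

    ∬_D (curl F)_z dA = ∫_0^{2π} ∫_0^{1} (105r^4(sin(θ)^4 + cos(θ)^4)) · r dr dθ.

Inner (r from 0 to 1): 35sin(θ)^4/2 + 35cos(θ)^4/2.
Outer (θ from 0 to 2π): 105π/4.

Therefore ∮_C F · dr = 105π/4.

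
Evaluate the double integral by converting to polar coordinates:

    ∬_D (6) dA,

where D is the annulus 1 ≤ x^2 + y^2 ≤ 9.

The region D is 1 ≤ r ≤ 3, 0 ≤ θ ≤ 2π in polar coordinates, where x = r cos(θ), y = r sin(θ), and dA = r dr dθ.

Under the substitution, the integrand becomes 6, so

    ∬_D (6) dA = ∫_{0}^{2π} ∫_{1}^{3} (6) · r dr dθ.

Inner integral (in r): ∫_{1}^{3} (6) · r dr = 24.

Outer integral (in θ): ∫_{0}^{2π} (24) dθ = 48π.

Therefore ∬_D (6) dA = 48π.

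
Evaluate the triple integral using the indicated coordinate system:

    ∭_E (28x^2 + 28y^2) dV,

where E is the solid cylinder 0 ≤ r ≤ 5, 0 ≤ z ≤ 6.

In cylindrical coordinates, x = r cos(θ), y = r sin(θ), z = z, and dV = r dr dθ dz.

The integrand becomes 28r^2, so

    ∭_E (28x^2 + 28y^2) dV = ∫_{0}^{2π} ∫_{0}^{5} ∫_{0}^{6} (28r^2) · r dz dr dθ.

Inner (z): 168r^3.
Middle (r from 0 to 5): 26250.
Outer (θ): 52500π.

Therefore the triple integral equals 52500π.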